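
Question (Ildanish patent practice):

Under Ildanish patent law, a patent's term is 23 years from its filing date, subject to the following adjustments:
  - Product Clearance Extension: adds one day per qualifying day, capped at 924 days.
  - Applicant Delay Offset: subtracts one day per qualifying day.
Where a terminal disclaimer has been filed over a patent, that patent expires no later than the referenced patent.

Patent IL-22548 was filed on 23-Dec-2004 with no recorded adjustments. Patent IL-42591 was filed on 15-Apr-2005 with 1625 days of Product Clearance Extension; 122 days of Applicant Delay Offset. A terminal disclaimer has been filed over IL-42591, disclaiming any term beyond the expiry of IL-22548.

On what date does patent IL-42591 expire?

Natural term of IL-42591:
  Base: filing + 23 years → 15 April 2028.
  Product Clearance Extension: 1625 days claimed exceeds the 924-day cap, so +924 days → 26 October 2030.
  Applicant Delay Offset: −122 days → 26 June 2030.
Expiry of referenced patent IL-22548:
  Base: filing + 23 years → 23 December 2027.
Terminal disclaimer: IL-42591 expires on the earlier of 26 June 2030 and 23 December 2027.

2027-12-23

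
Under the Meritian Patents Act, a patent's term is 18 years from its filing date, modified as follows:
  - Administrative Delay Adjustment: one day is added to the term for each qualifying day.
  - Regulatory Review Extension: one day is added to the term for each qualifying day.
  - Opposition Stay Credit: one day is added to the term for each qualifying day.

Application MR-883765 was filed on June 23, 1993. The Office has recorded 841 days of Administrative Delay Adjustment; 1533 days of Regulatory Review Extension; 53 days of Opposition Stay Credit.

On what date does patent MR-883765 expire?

February 13, 2018

Base term: filing date + 18 years → 23 June 2011.
Administrative Delay Adjustment: +841 days → 11 October 2013.
Regulatory Review Extension: +1533 days → 22 December 2017.
Opposition Stay Credit: +53 days → 13 February 2018.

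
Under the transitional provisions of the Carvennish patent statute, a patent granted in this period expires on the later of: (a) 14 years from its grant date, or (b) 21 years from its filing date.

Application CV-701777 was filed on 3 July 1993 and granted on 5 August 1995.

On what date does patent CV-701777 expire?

(a) grant + 14 years → 5 August 2009.
(b) filing + 21 years → 3 July 2014.
Later of the two: 3 July 2014.

2014-07-03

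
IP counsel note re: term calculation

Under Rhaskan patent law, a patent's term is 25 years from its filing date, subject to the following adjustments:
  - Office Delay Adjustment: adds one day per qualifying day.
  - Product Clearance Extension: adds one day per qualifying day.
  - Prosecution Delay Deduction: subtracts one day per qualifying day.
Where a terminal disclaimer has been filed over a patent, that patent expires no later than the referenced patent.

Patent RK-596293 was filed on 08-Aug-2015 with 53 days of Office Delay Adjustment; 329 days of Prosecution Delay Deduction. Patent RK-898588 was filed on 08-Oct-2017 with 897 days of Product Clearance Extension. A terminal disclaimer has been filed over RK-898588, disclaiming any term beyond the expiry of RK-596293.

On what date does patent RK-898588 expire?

2039-11-06

Natural term of RK-898588:
  Base: filing + 25 years → 8 October 2042.
  Product Clearance Extension: +897 days → 23 March 2045.
Expiry of referenced patent RK-596293:
  Base: filing + 25 years → 8 August 2040.
  Office Delay Adjustment: +53 days → 30 September 2040.
  Prosecution Delay Deduction: −329 days → 6 November 2039.
Terminal disclaimer: RK-898588 expires on the earlier of 23 March 2045 and 6 November 2039.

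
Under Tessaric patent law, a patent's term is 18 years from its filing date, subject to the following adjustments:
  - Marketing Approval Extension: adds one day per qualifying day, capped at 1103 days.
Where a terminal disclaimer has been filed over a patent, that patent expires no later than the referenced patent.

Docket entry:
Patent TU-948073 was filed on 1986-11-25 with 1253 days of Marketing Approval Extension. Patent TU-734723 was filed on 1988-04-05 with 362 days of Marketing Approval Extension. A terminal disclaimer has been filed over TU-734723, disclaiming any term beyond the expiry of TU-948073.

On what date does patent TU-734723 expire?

Natural term of TU-734723:
  Base: filing + 18 years → 5 April 2006.
  Marketing Approval Extension: 362 days (within the 1103-day cap) → +362 days → 2 April 2007.
Expiry of referenced patent TU-948073:
  Base: filing + 18 years → 25 November 2004.
  Marketing Approval Extension: 1253 days claimed exceeds the 1103-day cap, so +1103 days → 3 December 2007.
Terminal disclaimer: TU-734723 expires on the earlier of 2 April 2007 and 3 December 2007.

April 2, 2007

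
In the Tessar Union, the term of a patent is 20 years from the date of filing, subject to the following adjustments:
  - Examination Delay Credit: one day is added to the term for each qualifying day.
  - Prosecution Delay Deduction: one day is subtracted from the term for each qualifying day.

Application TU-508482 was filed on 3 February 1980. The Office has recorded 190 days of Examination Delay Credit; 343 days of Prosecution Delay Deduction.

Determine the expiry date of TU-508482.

Base term: filing date + 20 years → 3 February 2000.
Examination Delay Credit: +190 days → 11 August 2000.
Prosecution Delay Deduction: −343 days → 3 September 1999.

1999-09-03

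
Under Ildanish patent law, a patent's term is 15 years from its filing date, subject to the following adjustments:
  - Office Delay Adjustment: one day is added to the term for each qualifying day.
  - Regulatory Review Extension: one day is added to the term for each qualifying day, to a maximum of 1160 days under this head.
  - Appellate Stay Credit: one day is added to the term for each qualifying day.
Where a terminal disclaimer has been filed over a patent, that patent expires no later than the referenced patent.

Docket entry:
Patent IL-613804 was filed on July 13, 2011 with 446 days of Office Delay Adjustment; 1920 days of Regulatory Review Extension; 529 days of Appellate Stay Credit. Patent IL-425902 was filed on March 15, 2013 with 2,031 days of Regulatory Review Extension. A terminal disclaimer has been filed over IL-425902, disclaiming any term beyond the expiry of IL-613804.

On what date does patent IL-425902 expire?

May 19, 2031

Natural term of IL-425902:
  Base: filing + 15 years → 15 March 2028.
  Regulatory Review Extension: 2031 days claimed exceeds the 1160-day cap, so +1160 days → 19 May 2031.
Expiry of referenced patent IL-613804:
  Base: filing + 15 years → 13 July 2026.
  Office Delay Adjustment: +446 days → 2 October 2027.
  Regulatory Review Extension: 1920 days claimed exceeds the 1160-day cap, so +1160 days → 5 December 2030.
  Appellate Stay Credit: +529 days → 17 May 2032.
Terminal disclaimer: IL-425902 expires on the earlier of 19 May 2031 and 17 May 2032.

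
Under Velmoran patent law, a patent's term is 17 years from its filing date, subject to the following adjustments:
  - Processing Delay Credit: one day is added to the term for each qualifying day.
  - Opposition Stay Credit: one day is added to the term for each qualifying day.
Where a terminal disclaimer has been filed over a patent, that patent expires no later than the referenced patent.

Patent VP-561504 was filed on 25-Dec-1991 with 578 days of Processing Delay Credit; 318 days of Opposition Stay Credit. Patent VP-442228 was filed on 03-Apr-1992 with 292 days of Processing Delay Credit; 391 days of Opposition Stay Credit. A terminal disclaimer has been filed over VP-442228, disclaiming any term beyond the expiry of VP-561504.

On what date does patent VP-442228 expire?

2011-02-15

Natural term of VP-442228:
  Base: filing + 17 years → 3 April 2009.
  Processing Delay Credit: +292 days → 20 January 2010.
  Opposition Stay Credit: +391 days → 15 February 2011.
Expiry of referenced patent VP-561504:
  Base: filing + 17 years → 25 December 2008.
  Processing Delay Credit: +578 days → 26 July 2010.
  Opposition Stay Credit: +318 days → 9 June 2011.
Terminal disclaimer: VP-442228 expires on the earlier of 15 February 2011 and 9 June 2011.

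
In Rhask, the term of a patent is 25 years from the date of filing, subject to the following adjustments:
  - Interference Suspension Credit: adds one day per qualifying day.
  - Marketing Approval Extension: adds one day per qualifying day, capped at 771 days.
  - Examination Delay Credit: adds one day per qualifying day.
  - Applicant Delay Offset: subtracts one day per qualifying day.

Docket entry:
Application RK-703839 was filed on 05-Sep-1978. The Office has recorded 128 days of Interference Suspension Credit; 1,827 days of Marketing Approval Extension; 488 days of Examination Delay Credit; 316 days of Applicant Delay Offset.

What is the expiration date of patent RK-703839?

Base term: filing date + 25 years → 5 September 2003.
Interference Suspension Credit: +128 days → 11 January 2004.
Marketing Approval Extension: 1827 days claimed exceeds the 771-day cap, so +771 days → 20 February 2006.
Examination Delay Credit: +488 days → 23 June 2007.
Applicant Delay Offset: −316 days → 11 August 2006.

August 11, 2006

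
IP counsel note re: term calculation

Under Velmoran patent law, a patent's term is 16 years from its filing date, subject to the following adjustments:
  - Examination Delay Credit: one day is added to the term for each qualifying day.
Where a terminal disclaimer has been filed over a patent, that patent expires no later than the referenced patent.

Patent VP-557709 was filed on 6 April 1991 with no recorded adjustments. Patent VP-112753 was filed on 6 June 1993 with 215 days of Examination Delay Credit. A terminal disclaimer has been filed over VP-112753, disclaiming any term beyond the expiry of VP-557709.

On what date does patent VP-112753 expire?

April 6, 2007

Natural term of VP-112753:
  Base: filing + 16 years → 6 June 2009.
  Examination Delay Credit: +215 days → 7 January 2010.
Expiry of referenced patent VP-557709:
  Base: filing + 16 years → 6 April 2007.
Terminal disclaimer: VP-112753 expires on the earlier of 7 January 2010 and 6 April 2007.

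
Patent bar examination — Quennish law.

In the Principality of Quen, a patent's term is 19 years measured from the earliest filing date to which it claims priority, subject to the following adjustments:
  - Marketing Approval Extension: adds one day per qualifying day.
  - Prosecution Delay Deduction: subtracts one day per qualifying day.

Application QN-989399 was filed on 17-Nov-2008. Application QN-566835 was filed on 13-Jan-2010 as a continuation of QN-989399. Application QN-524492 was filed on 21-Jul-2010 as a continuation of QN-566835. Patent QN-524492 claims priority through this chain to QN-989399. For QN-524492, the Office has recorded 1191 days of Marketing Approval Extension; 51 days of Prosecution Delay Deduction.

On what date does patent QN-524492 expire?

2030-12-31

Earliest priority filing: 17 November 2008.
Base term: 17 November 2008 + 19 years → 17 November 2027.
Marketing Approval Extension: +1191 days → 20 February 2031.
Prosecution Delay Deduction: −51 days → 31 December 2030.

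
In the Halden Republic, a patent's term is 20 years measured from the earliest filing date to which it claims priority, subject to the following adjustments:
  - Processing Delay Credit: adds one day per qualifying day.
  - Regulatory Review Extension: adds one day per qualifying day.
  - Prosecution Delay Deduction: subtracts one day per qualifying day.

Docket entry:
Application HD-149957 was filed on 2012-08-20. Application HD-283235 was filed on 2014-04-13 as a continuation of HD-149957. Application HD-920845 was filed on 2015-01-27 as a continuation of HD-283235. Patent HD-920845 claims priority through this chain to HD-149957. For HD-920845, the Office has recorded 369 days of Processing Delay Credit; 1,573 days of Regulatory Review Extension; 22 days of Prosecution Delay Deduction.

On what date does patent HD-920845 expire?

November 22, 2037

Earliest priority filing: 20 August 2012.
Base term: 20 August 2012 + 20 years → 20 August 2032.
Processing Delay Credit: +369 days → 24 August 2033.
Regulatory Review Extension: +1573 days → 14 December 2037.
Prosecution Delay Deduction: −22 days → 22 November 2037.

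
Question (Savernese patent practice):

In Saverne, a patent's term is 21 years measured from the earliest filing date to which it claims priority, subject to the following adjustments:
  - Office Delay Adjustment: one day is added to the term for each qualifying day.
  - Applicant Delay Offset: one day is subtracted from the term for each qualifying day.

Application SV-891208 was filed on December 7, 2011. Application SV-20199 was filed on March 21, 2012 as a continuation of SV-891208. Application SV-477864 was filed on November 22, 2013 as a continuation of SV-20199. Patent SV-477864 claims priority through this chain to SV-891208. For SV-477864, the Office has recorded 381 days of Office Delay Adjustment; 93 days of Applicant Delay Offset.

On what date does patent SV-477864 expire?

2033-09-21

Earliest priority filing: 7 December 2011.
Base term: 7 December 2011 + 21 years → 7 December 2032.
Office Delay Adjustment: +381 days → 23 December 2033.
Applicant Delay Offset: −93 days → 21 September 2033.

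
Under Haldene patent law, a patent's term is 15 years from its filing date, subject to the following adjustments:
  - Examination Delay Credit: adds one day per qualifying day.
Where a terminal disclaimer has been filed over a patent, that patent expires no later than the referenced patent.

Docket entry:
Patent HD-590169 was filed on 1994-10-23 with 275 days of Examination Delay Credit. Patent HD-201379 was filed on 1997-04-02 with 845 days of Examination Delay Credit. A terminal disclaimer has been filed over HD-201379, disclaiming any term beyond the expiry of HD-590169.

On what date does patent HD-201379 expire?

Natural term of HD-201379:
  Base: filing + 15 years → 2 April 2012.
  Examination Delay Credit: +845 days → 26 July 2014.
Expiry of referenced patent HD-590169:
  Base: filing + 15 years → 23 October 2009.
  Examination Delay Credit: +275 days → 25 July 2010.
Terminal disclaimer: HD-201379 expires on the earlier of 26 July 2014 and 25 July 2010.

July 25, 2010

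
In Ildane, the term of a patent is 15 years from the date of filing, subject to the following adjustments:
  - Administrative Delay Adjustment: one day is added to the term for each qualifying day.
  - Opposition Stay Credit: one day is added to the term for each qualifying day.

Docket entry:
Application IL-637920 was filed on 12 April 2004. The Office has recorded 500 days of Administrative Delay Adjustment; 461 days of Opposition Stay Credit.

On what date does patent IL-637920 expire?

Base term: filing date + 15 years → 12 April 2019.
Administrative Delay Adjustment: +500 days → 24 August 2020.
Opposition Stay Credit: +461 days → 28 November 2021.

November 28, 2021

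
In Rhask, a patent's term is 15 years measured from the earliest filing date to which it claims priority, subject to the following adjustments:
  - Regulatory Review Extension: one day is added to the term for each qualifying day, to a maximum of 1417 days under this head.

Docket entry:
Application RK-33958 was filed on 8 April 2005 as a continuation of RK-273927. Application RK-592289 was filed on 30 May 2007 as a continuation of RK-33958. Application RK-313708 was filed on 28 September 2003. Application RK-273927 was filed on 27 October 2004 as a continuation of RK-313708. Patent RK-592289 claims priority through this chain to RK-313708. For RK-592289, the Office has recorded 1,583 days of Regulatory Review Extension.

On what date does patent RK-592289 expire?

August 15, 2022

Earliest priority filing: 28 September 2003.
Base term: 28 September 2003 + 15 years → 28 September 2018.
Regulatory Review Extension: 1583 days claimed exceeds the 1417-day cap, so +1417 days → 15 August 2022.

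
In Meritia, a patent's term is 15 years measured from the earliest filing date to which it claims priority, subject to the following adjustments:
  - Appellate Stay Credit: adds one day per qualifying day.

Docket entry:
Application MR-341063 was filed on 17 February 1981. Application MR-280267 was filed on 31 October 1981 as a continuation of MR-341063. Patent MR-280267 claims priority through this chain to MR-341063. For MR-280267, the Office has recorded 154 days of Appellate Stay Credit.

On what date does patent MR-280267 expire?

1996-07-20

Earliest priority filing: 17 February 1981.
Base term: 17 February 1981 + 15 years → 17 February 1996.
Appellate Stay Credit: +154 days → 20 July 1996.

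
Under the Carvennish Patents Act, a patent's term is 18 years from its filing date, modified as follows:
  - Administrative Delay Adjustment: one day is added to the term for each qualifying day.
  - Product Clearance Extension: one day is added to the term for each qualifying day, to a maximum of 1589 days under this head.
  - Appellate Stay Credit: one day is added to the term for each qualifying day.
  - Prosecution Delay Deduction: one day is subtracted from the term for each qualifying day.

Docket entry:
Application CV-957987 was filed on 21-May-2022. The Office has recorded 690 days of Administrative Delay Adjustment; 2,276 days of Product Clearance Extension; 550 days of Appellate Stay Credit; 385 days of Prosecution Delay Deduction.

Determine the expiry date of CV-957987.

Base term: filing date + 18 years → 21 May 2040.
Administrative Delay Adjustment: +690 days → 11 April 2042.
Product Clearance Extension: 2276 days claimed exceeds the 1589-day cap, so +1589 days → 17 August 2046.
Appellate Stay Credit: +550 days → 18 February 2048.
Prosecution Delay Deduction: −385 days → 29 January 2047.

January 29, 2047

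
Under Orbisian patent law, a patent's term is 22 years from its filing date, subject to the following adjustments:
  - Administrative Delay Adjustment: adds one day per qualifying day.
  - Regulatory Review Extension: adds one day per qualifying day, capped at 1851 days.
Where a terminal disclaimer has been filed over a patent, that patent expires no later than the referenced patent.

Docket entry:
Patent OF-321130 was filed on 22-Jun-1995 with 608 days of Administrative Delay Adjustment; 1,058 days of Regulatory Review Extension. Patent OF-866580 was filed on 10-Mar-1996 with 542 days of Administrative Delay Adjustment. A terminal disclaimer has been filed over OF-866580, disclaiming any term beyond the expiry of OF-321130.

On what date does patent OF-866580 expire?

2019-09-03

Natural term of OF-866580:
  Base: filing + 22 years → 10 March 2018.
  Administrative Delay Adjustment: +542 days → 3 September 2019.
Expiry of referenced patent OF-321130:
  Base: filing + 22 years → 22 June 2017.
  Administrative Delay Adjustment: +608 days → 20 February 2019.
  Regulatory Review Extension: 1058 days (within the 1851-day cap) → +1058 days → 13 January 2022.
Terminal disclaimer: OF-866580 expires on the earlier of 3 September 2019 and 13 January 2022.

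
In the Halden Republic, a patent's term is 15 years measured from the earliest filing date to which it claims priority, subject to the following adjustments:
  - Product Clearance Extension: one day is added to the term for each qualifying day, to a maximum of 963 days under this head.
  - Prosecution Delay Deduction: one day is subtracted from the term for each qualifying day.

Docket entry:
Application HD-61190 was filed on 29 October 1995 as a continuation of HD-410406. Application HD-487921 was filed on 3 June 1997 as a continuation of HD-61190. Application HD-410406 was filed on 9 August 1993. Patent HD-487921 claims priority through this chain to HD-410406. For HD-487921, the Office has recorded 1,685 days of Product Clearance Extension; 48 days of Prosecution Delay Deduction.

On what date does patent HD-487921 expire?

2011-02-10

Earliest priority filing: 9 August 1993.
Base term: 9 August 1993 + 15 years → 9 August 2008.
Product Clearance Extension: 1685 days claimed exceeds the 963-day cap, so +963 days → 30 March 2011.
Prosecution Delay Deduction: −48 days → 10 February 2011.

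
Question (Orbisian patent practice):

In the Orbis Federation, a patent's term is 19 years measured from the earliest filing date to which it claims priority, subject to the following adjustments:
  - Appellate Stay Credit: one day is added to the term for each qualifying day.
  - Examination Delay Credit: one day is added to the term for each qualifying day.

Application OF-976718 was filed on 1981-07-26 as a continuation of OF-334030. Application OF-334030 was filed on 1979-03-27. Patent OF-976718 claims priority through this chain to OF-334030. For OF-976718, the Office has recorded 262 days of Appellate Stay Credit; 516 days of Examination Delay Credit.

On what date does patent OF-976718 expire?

Earliest priority filing: 27 March 1979.
Base term: 27 March 1979 + 19 years → 27 March 1998.
Appellate Stay Credit: +262 days → 14 December 1998.
Examination Delay Credit: +516 days → 13 May 2000.

2000-05-13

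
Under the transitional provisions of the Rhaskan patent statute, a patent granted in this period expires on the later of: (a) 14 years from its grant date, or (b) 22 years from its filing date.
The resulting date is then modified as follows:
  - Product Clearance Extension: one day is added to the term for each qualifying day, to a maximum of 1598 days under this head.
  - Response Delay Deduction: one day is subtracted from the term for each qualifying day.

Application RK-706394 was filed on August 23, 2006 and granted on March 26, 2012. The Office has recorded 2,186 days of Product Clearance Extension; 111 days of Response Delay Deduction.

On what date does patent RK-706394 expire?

2032-09-18

(a) grant + 14 years → 26 March 2026.
(b) filing + 22 years → 23 August 2028.
Later of the two: 23 August 2028.
Product Clearance Extension: 2186 days claimed exceeds the 1598-day cap, so +1598 days → 7 January 2033.
Response Delay Deduction: −111 days → 18 September 2032.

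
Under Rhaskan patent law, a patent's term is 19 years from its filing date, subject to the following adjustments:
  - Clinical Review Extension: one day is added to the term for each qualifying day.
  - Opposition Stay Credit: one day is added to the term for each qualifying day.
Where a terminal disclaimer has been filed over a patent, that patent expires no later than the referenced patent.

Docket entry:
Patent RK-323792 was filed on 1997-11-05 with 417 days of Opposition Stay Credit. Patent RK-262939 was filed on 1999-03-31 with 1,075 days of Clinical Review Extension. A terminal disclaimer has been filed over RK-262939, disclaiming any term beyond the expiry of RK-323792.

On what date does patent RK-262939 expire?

Natural term of RK-262939:
  Base: filing + 19 years → 31 March 2018.
  Clinical Review Extension: +1075 days → 10 March 2021.
Expiry of referenced patent RK-323792:
  Base: filing + 19 years → 5 November 2016.
  Opposition Stay Credit: +417 days → 27 December 2017.
Terminal disclaimer: RK-262939 expires on the earlier of 10 March 2021 and 27 December 2017.

2017-12-27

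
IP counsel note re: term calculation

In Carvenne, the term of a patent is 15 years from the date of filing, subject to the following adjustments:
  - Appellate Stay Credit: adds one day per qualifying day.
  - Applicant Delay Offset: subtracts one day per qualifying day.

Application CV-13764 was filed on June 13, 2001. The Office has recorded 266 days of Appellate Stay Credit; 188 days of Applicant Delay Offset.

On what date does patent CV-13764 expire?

2016-08-30

Base term: filing date + 15 years → 13 June 2016.
Appellate Stay Credit: +266 days → 6 March 2017.
Applicant Delay Offset: −188 days → 30 August 2016.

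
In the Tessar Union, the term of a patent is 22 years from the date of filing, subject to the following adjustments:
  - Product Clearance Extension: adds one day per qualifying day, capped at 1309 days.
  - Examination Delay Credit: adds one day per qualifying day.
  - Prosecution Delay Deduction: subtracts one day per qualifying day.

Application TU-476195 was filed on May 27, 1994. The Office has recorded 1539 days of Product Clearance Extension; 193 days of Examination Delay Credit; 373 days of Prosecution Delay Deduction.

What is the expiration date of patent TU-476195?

Base term: filing date + 22 years → 27 May 2016.
Product Clearance Extension: 1539 days claimed exceeds the 1309-day cap, so +1309 days → 27 December 2019.
Examination Delay Credit: +193 days → 7 July 2020.
Prosecution Delay Deduction: −373 days → 30 June 2019.

2019-06-30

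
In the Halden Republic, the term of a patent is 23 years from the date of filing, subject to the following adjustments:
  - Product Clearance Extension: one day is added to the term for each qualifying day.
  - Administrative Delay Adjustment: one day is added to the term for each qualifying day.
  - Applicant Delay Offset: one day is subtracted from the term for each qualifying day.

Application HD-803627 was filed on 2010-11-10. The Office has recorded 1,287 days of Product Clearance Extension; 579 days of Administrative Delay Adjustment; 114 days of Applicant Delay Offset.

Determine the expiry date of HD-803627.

2038-08-28

Base term: filing date + 23 years → 10 November 2033.
Product Clearance Extension: +1287 days → 20 May 2037.
Administrative Delay Adjustment: +579 days → 20 December 2038.
Applicant Delay Offset: −114 days → 28 August 2038.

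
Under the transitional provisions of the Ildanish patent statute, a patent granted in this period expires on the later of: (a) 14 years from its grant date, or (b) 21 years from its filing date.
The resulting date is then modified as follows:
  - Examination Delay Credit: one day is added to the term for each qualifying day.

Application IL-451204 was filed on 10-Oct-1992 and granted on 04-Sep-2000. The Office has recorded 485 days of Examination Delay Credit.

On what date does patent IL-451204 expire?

January 2, 2016

(a) grant + 14 years → 4 September 2014.
(b) filing + 21 years → 10 October 2013.
Later of the two: 4 September 2014.
Examination Delay Credit: +485 days → 2 January 2016.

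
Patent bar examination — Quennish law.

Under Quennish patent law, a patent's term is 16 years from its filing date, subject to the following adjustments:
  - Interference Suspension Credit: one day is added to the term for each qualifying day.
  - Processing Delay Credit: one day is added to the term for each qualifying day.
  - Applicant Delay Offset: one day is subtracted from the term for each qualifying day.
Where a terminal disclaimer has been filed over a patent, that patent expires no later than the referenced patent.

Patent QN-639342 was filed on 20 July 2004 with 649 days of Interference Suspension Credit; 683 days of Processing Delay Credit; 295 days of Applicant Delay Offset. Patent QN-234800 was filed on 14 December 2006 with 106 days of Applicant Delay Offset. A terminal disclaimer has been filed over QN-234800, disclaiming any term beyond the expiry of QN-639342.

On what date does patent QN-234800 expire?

2022-08-30

Natural term of QN-234800:
  Base: filing + 16 years → 14 December 2022.
  Applicant Delay Offset: −106 days → 30 August 2022.
Expiry of referenced patent QN-639342:
  Base: filing + 16 years → 20 July 2020.
  Interference Suspension Credit: +649 days → 30 April 2022.
  Processing Delay Credit: +683 days → 13 March 2024.
  Applicant Delay Offset: −295 days → 23 May 2023.
Terminal disclaimer: QN-234800 expires on the earlier of 30 August 2022 and 23 May 2023.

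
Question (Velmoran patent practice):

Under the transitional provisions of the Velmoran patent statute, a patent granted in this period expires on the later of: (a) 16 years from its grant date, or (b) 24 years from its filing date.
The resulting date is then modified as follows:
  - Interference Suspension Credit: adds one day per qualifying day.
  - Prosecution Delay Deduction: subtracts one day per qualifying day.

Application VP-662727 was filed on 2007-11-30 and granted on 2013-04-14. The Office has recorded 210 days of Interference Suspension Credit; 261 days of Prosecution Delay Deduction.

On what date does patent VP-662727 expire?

(a) grant + 16 years → 14 April 2029.
(b) filing + 24 years → 30 November 2031.
Later of the two: 30 November 2031.
Interference Suspension Credit: +210 days → 27 June 2032.
Prosecution Delay Deduction: −261 days → 10 October 2031.

October 10, 2031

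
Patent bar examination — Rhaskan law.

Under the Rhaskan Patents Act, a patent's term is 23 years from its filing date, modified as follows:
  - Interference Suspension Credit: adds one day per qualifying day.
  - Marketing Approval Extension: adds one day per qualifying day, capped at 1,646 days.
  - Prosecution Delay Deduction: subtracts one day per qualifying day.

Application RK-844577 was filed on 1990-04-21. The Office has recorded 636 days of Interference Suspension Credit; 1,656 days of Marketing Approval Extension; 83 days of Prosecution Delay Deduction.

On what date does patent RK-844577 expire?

2019-04-29

Base term: filing date + 23 years → 21 April 2013.
Interference Suspension Credit: +636 days → 17 January 2015.
Marketing Approval Extension: 1656 days claimed exceeds the 1646-day cap, so +1646 days → 21 July 2019.
Prosecution Delay Deduction: −83 days → 29 April 2019.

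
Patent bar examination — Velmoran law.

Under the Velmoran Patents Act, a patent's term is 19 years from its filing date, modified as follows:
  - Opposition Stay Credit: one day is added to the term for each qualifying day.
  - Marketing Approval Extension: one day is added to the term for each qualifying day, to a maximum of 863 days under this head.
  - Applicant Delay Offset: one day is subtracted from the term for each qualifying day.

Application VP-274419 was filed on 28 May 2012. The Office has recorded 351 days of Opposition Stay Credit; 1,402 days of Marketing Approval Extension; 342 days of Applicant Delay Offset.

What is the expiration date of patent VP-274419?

Base term: filing date + 19 years → 28 May 2031.
Opposition Stay Credit: +351 days → 13 May 2032.
Marketing Approval Extension: 1402 days claimed exceeds the 863-day cap, so +863 days → 23 September 2034.
Applicant Delay Offset: −342 days → 16 October 2033.

October 16, 2033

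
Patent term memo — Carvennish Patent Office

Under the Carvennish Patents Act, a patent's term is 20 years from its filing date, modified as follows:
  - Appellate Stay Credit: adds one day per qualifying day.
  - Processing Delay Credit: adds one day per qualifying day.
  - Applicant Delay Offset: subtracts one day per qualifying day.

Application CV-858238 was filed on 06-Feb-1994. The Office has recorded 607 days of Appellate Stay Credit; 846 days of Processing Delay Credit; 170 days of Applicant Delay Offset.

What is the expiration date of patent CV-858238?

August 12, 2017

Base term: filing date + 20 years → 6 February 2014.
Appellate Stay Credit: +607 days → 6 October 2015.
Processing Delay Credit: +846 days → 29 January 2018.
Applicant Delay Offset: −170 days → 12 August 2017.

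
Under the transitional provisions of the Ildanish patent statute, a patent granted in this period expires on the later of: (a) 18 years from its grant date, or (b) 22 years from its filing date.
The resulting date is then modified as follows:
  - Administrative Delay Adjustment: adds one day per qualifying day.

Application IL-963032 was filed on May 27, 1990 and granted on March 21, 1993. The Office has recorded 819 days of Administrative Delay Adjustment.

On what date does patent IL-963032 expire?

August 24, 2014

(a) grant + 18 years → 21 March 2011.
(b) filing + 22 years → 27 May 2012.
Later of the two: 27 May 2012.
Administrative Delay Adjustment: +819 days → 24 August 2014.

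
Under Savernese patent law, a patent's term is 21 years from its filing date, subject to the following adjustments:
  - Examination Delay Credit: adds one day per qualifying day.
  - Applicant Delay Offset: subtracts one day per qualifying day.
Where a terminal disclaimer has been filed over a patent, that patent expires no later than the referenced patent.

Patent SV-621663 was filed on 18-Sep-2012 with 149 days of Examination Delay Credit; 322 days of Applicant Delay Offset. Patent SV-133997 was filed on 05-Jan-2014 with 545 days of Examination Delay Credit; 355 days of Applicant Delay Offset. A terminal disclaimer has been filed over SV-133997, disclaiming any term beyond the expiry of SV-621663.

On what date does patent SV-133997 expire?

2033-03-29

Natural term of SV-133997:
  Base: filing + 21 years → 5 January 2035.
  Examination Delay Credit: +545 days → 3 July 2036.
  Applicant Delay Offset: −355 days → 14 July 2035.
Expiry of referenced patent SV-621663:
  Base: filing + 21 years → 18 September 2033.
  Examination Delay Credit: +149 days → 14 February 2034.
  Applicant Delay Offset: −322 days → 29 March 2033.
Terminal disclaimer: SV-133997 expires on the earlier of 14 July 2035 and 29 March 2033.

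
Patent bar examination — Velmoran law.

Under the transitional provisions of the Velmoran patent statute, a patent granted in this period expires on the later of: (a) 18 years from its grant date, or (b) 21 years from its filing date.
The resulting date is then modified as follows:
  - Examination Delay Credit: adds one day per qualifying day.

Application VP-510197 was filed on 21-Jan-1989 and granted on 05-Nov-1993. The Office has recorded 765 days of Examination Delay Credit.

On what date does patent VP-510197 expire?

2013-12-09

(a) grant + 18 years → 5 November 2011.
(b) filing + 21 years → 21 January 2010.
Later of the two: 5 November 2011.
Examination Delay Credit: +765 days → 9 December 2013.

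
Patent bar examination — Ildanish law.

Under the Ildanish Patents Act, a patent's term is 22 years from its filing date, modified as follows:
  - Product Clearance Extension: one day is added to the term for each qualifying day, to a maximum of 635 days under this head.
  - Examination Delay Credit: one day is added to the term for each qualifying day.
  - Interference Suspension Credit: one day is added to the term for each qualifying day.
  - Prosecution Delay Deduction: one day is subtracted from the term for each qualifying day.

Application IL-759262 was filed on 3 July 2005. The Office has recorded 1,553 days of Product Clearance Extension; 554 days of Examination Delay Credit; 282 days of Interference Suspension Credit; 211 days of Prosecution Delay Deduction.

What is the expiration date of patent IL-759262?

December 14, 2030

Base term: filing date + 22 years → 3 July 2027.
Product Clearance Extension: 1553 days claimed exceeds the 635-day cap, so +635 days → 29 March 2029.
Examination Delay Credit: +554 days → 4 October 2030.
Interference Suspension Credit: +282 days → 13 July 2031.
Prosecution Delay Deduction: −211 days → 14 December 2030.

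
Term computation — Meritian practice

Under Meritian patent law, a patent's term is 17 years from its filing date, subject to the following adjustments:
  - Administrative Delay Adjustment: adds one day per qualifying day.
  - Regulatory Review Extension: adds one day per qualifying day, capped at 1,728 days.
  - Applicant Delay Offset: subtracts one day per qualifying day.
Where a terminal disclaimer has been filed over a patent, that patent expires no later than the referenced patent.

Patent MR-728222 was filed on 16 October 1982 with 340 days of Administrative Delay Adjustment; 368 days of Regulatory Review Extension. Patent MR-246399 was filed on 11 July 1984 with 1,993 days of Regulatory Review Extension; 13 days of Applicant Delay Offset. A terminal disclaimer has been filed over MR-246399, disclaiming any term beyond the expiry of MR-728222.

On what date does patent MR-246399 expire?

Natural term of MR-246399:
  Base: filing + 17 years → 11 July 2001.
  Regulatory Review Extension: 1993 days claimed exceeds the 1728-day cap, so +1728 days → 4 April 2006.
  Applicant Delay Offset: −13 days → 22 March 2006.
Expiry of referenced patent MR-728222:
  Base: filing + 17 years → 16 October 1999.
  Administrative Delay Adjustment: +340 days → 20 September 2000.
  Regulatory Review Extension: 368 days (within the 1728-day cap) → +368 days → 23 September 2001.
Terminal disclaimer: MR-246399 expires on the earlier of 22 March 2006 and 23 September 2001.

2001-09-23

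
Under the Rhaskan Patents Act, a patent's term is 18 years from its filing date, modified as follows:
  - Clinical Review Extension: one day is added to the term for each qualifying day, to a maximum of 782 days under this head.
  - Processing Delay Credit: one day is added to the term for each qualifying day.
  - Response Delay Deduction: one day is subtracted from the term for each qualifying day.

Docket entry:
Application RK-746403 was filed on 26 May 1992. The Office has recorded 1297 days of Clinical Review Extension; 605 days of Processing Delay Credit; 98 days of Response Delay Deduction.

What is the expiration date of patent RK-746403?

2013-12-05

Base term: filing date + 18 years → 26 May 2010.
Clinical Review Extension: 1297 days claimed exceeds the 782-day cap, so +782 days → 16 July 2012.
Processing Delay Credit: +605 days → 13 March 2014.
Response Delay Deduction: −98 days → 5 December 2013.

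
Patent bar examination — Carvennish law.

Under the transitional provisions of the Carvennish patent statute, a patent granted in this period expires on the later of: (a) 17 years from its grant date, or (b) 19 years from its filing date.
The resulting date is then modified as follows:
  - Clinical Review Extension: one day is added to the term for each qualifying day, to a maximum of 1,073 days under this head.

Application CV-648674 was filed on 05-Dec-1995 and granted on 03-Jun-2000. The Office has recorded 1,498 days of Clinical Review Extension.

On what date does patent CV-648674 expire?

(a) grant + 17 years → 3 June 2017.
(b) filing + 19 years → 5 December 2014.
Later of the two: 3 June 2017.
Clinical Review Extension: 1498 days claimed exceeds the 1073-day cap, so +1073 days → 11 May 2020.

2020-05-11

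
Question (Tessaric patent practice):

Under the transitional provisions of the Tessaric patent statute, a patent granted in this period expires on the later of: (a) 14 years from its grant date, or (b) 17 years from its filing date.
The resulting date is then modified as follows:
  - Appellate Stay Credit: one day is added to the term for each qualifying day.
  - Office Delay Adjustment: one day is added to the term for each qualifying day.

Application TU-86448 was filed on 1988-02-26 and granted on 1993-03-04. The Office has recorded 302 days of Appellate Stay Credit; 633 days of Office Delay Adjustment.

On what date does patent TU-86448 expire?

(a) grant + 14 years → 4 March 2007.
(b) filing + 17 years → 26 February 2005.
Later of the two: 4 March 2007.
Appellate Stay Credit: +302 days → 31 December 2007.
Office Delay Adjustment: +633 days → 24 September 2009.

2009-09-24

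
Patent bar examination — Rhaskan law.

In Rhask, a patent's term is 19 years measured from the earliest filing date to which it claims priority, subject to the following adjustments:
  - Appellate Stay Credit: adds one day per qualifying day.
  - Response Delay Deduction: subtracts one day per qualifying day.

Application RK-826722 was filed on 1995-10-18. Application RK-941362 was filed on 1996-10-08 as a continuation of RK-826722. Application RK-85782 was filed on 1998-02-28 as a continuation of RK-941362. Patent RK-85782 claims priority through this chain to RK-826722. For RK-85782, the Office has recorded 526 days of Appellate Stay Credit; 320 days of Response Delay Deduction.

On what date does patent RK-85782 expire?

May 12, 2015

Earliest priority filing: 18 October 1995.
Base term: 18 October 1995 + 19 years → 18 October 2014.
Appellate Stay Credit: +526 days → 27 March 2016.
Response Delay Deduction: −320 days → 12 May 2015.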